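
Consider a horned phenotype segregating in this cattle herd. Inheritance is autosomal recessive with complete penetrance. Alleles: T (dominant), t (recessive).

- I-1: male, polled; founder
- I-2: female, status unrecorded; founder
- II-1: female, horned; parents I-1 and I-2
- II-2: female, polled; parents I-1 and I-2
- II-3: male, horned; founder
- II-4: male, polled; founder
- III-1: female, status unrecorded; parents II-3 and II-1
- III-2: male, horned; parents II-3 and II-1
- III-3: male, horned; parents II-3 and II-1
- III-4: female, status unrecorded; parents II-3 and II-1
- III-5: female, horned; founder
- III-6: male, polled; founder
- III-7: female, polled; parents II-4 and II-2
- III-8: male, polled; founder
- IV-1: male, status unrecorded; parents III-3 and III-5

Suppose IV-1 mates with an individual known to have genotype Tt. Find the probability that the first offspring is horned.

1/2

IV-1 received t from III-3 (tt) and received t from III-5 (tt), so IV-1 is tt.
The cross gives 1/2 Tt : 1/2 tt, so P(offspring is horned) = 1/2.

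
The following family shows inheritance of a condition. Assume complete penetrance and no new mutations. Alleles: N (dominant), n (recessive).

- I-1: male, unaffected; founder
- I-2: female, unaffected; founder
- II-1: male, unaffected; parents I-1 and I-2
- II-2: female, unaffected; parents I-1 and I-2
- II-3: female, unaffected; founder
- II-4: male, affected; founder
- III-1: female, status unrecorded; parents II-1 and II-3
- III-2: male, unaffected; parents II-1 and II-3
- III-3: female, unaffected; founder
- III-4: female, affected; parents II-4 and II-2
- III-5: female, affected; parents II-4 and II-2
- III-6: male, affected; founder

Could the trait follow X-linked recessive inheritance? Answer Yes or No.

Yes

A consistent assignment under X-linked recessive exists: I-1 X^N Y, I-2 X^N X^n, II-1 X^N Y, II-2 X^N X^n, II-3 X^N X^N, II-4 X^n Y, III-1 X^N X^N, III-2 X^N Y, III-3 X^N X^N, III-4 X^n X^n, III-5 X^n X^n, III-6 X^n Y.
In this assignment every recorded phenotype matches its genotype and every non-founder's genotype is obtainable from its parents' genotypes, so the pedigree is consistent.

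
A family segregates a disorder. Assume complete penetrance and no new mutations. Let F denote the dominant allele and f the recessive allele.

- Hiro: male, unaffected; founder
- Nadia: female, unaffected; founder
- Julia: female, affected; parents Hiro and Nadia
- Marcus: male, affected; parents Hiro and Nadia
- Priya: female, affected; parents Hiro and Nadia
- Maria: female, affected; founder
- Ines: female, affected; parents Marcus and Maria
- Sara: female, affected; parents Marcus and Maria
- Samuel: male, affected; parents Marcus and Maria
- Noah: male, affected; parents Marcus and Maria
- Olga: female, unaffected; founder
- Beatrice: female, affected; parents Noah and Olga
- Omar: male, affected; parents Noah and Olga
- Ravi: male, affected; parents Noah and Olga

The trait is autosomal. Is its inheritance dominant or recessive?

Hiro and Nadia are both unaffected yet have an affected child Julia. Under dominance, an affected child requires at least one affected parent, so the trait cannot be dominant.

recessive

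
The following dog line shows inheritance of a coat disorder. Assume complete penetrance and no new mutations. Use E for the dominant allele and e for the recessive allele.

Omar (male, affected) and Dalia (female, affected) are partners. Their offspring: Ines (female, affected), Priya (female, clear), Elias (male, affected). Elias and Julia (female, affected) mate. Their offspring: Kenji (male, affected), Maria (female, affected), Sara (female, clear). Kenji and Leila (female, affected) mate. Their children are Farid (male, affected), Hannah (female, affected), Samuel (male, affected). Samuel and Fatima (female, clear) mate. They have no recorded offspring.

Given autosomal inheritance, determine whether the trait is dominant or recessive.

dominant

Omar and Dalia are both affected yet have a clear child Priya. Under a recessive model two affected parents are homozygous and every child would be affected, so the trait cannot be recessive.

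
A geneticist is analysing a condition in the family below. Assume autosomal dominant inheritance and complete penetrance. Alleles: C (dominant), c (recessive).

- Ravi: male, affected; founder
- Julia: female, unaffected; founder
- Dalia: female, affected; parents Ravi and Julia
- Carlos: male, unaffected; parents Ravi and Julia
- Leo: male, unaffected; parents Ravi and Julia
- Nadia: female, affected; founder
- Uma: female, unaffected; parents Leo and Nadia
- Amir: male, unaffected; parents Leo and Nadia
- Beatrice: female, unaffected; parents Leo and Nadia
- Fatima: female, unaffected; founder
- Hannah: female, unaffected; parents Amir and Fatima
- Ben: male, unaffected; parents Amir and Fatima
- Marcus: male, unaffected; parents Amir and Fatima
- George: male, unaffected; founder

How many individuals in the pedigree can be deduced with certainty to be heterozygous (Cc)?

Obligate heterozygotes: Ravi is affected so carries C and passed c to Carlos (cc), so Ravi is Cc; Dalia is affected so carries C and received c from Julia (cc), so Dalia is Cc; Nadia is affected so carries C and passed c to Uma (cc), so Nadia is Cc.
Every other individual is either homozygous by phenotype or has at least one consistent homozygous assignment, so the count is 3.

3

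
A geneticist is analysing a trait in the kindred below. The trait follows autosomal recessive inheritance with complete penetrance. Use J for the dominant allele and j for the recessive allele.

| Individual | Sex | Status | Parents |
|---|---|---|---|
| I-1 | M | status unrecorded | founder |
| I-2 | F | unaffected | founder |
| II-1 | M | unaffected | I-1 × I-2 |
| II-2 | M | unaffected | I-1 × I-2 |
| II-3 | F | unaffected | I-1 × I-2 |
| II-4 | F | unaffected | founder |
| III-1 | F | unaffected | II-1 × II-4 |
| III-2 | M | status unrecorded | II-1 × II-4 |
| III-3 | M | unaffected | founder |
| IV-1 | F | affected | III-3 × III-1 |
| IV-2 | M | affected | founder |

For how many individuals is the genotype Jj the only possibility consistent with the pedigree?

2

Obligate heterozygotes: III-1 is unaffected so carries J and passed j to IV-1 (jj), so III-1 is Jj; III-3 is unaffected so carries J and passed j to IV-1 (jj), so III-3 is Jj.
Every other individual is either homozygous by phenotype or has at least one consistent homozygous assignment, so the count is 2.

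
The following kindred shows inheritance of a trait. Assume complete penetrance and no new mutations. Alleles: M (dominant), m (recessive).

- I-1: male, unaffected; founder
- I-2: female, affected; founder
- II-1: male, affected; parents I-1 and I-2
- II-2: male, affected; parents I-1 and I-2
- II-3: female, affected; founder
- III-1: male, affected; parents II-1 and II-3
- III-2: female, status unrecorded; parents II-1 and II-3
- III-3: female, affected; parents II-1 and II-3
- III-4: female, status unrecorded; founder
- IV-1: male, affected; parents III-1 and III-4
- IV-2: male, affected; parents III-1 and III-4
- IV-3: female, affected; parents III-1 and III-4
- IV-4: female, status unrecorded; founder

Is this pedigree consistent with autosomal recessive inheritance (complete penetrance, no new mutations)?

A consistent assignment under autosomal recessive exists: I-1 Mm, I-2 mm, II-1 mm, II-2 mm, II-3 mm, III-1 mm, III-2 mm, III-3 mm, III-4 Mm, IV-1 mm, IV-2 mm, IV-3 mm, IV-4 MM.
In this assignment every recorded phenotype matches its genotype and every non-founder's genotype is obtainable from its parents' genotypes, so the pedigree is consistent.

Yes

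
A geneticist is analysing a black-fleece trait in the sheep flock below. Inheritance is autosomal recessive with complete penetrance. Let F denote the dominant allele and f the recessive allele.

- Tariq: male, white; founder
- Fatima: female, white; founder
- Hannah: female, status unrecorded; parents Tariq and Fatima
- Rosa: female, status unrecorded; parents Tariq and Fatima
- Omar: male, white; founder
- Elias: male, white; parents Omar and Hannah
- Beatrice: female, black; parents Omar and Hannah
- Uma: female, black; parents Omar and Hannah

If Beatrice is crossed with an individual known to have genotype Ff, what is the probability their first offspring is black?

1/2

Beatrice is black, so Beatrice is ff.
The cross gives 1/2 Ff : 1/2 ff, so P(offspring is black) = 1/2.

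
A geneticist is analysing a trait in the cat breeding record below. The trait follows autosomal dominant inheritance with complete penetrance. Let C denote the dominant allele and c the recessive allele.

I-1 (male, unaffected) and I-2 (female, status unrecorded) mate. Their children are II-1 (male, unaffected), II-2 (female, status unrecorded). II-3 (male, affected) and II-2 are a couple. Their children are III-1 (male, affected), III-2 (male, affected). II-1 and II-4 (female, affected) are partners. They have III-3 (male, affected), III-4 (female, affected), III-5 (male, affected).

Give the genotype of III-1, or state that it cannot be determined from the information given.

III-1's phenotype allows CC or Cc, and no parent or child forces a single allele at both positions; consistent genotype assignments exist with III-1 as CC or Cc.

cannot be determined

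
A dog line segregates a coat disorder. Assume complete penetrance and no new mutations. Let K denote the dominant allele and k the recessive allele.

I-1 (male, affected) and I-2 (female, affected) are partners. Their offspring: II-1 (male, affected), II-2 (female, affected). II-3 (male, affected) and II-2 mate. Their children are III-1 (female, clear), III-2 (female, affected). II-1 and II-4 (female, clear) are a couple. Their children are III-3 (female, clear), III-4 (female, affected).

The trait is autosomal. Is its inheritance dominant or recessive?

II-3 and II-2 are both affected yet have a clear child III-1. Under a recessive model two affected parents are homozygous and every child would be affected, so the trait cannot be recessive.

dominant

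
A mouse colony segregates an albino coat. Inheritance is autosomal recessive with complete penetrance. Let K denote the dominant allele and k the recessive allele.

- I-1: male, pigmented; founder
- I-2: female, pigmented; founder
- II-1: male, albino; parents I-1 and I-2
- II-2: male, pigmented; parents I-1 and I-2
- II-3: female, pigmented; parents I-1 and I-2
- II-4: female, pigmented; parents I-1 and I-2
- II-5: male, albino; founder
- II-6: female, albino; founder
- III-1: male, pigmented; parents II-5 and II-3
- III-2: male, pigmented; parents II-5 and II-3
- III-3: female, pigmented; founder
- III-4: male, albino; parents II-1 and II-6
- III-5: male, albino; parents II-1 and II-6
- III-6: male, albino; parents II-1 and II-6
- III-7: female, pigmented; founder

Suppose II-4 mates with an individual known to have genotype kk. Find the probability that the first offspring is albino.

1/3

I-1 is pigmented so carries K and passed k to II-1 (kk), so I-1 is Kk.
I-2 is pigmented so carries K and passed k to II-1 (kk), so I-2 is Kk.
II-4 is a pigmented offspring of I-1 (Kk) × I-2 (Kk), whose cross gives 1/4 KK : 1/2 Kk : 1/4 kk; conditioning on being pigmented, II-4 is KK with probability 1/3, Kk with probability 2/3.
Summing over parental genotype combinations, P(offspring is albino) = 2/3·1/2 = 1/3.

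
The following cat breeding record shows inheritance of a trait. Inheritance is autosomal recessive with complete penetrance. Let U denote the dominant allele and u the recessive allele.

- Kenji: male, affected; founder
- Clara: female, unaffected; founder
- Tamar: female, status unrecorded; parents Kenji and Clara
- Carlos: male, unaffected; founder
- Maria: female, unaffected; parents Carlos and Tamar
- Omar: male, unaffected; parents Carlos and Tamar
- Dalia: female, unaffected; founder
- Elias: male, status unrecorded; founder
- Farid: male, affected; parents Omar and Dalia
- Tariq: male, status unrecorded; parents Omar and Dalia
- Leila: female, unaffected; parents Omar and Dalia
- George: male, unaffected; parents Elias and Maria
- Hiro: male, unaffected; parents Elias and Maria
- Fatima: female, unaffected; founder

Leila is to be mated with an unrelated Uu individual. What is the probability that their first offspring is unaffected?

5/6

Omar is unaffected so carries U and passed u to Farid (uu), so Omar is Uu.
Dalia is unaffected so carries U and passed u to Farid (uu), so Dalia is Uu.
Leila is an unaffected offspring of Omar (Uu) × Dalia (Uu), whose cross gives 1/4 UU : 1/2 Uu : 1/4 uu; conditioning on being unaffected, Leila is UU with probability 1/3, Uu with probability 2/3.
Summing over parental genotype combinations, P(offspring is unaffected) = 1/3·1 + 2/3·3/4 = 5/6.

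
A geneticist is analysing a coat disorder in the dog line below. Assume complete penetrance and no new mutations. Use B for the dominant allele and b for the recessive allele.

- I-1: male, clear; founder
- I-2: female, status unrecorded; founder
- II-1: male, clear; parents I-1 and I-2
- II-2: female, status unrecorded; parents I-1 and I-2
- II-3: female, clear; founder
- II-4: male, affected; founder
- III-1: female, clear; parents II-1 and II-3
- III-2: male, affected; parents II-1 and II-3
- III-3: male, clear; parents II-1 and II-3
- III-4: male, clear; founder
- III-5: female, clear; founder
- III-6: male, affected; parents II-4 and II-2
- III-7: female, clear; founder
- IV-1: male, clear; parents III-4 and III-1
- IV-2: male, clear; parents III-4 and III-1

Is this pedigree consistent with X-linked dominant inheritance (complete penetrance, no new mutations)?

No

Under X-linked dominant, III-2 (affected, male) cannot arise from II-1 (clear) × II-3 (clear).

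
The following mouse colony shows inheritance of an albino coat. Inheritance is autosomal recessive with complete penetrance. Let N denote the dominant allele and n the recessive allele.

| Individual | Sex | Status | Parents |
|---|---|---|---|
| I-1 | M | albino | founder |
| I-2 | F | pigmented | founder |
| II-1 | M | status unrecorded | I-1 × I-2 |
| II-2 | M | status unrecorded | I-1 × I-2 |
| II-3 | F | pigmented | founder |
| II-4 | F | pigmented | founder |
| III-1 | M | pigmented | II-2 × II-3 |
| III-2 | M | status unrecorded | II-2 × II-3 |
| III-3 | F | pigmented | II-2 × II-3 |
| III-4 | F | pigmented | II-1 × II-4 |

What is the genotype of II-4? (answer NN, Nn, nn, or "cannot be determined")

cannot be determined

II-4's phenotype allows NN or Nn, and no parent or child forces a single allele at both positions; consistent genotype assignments exist with II-4 as NN or Nn.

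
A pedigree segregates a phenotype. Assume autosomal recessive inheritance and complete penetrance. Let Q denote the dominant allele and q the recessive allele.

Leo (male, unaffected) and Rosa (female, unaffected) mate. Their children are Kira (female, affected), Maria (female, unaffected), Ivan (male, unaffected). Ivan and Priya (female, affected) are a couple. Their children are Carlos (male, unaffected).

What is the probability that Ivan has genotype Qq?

1/2

Leo is unaffected so carries Q and passed q to Kira (qq), so Leo is Qq.
Rosa is unaffected so carries Q and passed q to Kira (qq), so Rosa is Qq.
Their cross gives offspring ratios 1/4 QQ : 1/2 Qq : 1/4 qq. Conditioning on Ivan being unaffected, P(Qq) = 1/2 / 3/4 = 2/3 before taking Ivan's own offspring into account.
Priya is affected, so Priya is qq.
Now use Ivan's offspring. Probability of each recorded status — unaffected son Carlos: 1/2 if Ivan is Qq, 1 if QQ.
Bayes: P(Qq) = 2/3·1/2 / (2/3·1/2 + 1/3·1) = 1/2.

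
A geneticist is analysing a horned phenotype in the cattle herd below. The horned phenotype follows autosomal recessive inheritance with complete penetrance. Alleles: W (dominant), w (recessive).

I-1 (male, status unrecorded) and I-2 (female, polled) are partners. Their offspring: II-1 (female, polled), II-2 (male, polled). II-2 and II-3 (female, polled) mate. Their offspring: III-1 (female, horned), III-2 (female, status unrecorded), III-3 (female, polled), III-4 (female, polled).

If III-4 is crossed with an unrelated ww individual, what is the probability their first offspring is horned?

II-2 is polled so carries W and passed w to III-1 (ww), so II-2 is Ww.
II-3 is polled so carries W and passed w to III-1 (ww), so II-3 is Ww.
III-4 is a polled offspring of II-2 (Ww) × II-3 (Ww), whose cross gives 1/4 WW : 1/2 Ww : 1/4 ww; conditioning on being polled, III-4 is WW with probability 1/3, Ww with probability 2/3.
Summing over parental genotype combinations, P(offspring is horned) = 2/3·1/2 = 1/3.

1/3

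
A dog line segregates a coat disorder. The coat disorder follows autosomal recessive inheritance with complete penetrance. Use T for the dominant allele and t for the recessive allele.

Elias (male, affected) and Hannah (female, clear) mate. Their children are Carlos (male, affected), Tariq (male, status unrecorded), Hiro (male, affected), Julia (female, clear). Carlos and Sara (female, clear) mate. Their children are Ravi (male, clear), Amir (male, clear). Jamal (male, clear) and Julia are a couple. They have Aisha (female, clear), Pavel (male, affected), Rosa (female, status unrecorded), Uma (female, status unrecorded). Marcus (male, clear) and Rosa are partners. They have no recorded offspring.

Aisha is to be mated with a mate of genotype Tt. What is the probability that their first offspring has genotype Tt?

1/2

Jamal is clear so carries T and passed t to Pavel (tt), so Jamal is Tt.
Julia is clear so carries T and received t from Elias (tt), so Julia is Tt.
Aisha is a clear offspring of Jamal (Tt) × Julia (Tt), whose cross gives 1/4 TT : 1/2 Tt : 1/4 tt; conditioning on being clear, Aisha is TT with probability 1/3, Tt with probability 2/3.
Summing over parental genotype combinations, P(offspring has genotype Tt) = 1/3·1/2 + 2/3·1/2 = 1/2.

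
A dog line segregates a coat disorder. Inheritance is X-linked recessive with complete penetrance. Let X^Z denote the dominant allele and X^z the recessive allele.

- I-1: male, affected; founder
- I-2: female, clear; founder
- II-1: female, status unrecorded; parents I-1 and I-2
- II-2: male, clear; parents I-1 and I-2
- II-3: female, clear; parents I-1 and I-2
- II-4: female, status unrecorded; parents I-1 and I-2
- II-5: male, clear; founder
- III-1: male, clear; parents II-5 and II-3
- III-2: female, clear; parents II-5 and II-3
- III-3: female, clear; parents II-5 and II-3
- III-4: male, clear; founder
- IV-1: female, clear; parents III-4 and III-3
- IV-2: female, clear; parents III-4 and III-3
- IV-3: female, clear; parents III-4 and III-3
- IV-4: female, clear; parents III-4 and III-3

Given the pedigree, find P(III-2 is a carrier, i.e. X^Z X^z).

1/2

II-5 is clear, so II-5 is X^Z Y.
II-3 is clear so carries Z and received z from I-1 (X^z Y), so II-3 is X^Z X^z.
Their cross gives offspring ratios 1/2 X^Z X^Z : 1/2 X^Z X^z. Conditioning on III-2 being clear, P(X^Z X^z) = 1/2 / 1 = 1/2.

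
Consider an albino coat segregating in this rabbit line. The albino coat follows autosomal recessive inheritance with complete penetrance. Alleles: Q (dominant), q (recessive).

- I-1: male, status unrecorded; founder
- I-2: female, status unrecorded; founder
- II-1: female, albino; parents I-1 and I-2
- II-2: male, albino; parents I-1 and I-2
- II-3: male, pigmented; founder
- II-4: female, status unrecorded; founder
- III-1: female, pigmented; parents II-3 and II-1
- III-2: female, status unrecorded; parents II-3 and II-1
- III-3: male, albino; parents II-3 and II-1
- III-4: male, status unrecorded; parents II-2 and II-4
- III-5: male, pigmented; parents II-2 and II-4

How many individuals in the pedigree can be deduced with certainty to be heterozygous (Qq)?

Obligate heterozygotes: II-3 is pigmented so carries Q and passed q to III-3 (qq), so II-3 is Qq; III-1 is pigmented so carries Q and received q from II-1 (qq), so III-1 is Qq; III-5 is pigmented so carries Q and received q from II-2 (qq), so III-5 is Qq.
Every other individual is either homozygous by phenotype or has at least one consistent homozygous assignment, so the count is 3.

3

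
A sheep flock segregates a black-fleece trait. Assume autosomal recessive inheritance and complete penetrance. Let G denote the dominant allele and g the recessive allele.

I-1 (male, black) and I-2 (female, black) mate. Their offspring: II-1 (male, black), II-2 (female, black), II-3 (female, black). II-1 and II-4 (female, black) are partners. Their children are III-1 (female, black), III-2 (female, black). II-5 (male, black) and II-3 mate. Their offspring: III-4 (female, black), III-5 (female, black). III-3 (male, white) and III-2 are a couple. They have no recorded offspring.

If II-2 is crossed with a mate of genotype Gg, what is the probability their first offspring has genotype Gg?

II-2 is black, so II-2 is gg.
The cross gives 1/2 Gg : 1/2 gg, so P(offspring has genotype Gg) = 1/2.

1/2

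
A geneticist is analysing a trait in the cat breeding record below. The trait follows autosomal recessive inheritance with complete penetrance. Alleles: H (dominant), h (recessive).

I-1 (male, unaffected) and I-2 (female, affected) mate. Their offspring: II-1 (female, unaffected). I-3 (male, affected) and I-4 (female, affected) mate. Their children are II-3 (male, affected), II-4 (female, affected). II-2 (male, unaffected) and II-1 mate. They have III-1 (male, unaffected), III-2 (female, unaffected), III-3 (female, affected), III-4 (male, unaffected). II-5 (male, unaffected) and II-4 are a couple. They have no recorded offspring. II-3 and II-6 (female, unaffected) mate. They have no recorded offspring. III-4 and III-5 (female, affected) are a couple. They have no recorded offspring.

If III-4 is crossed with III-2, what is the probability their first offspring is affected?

II-2 is unaffected so carries H and passed h to III-3 (hh), so II-2 is Hh.
II-1 is unaffected so carries H and received h from I-2 (hh), so II-1 is Hh.
III-4 is an unaffected offspring of II-2 (Hh) × II-1 (Hh), whose cross gives 1/4 HH : 1/2 Hh : 1/4 hh; conditioning on being unaffected, III-4 is HH with probability 1/3, Hh with probability 2/3.
III-2 is an unaffected offspring of II-2 (Hh) × II-1 (Hh), whose cross gives 1/4 HH : 1/2 Hh : 1/4 hh; conditioning on being unaffected, III-2 is HH with probability 1/3, Hh with probability 2/3.
Summing over parental genotype combinations, P(offspring is affected) = 4/9·1/4 = 1/9.

1/9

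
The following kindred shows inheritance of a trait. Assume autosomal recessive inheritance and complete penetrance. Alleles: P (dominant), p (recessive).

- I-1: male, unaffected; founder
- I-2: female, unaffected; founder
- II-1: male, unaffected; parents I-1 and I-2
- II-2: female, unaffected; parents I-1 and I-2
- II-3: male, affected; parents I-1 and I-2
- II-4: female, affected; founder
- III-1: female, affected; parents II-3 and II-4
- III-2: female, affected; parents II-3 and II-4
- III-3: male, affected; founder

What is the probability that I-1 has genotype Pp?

1

I-1 is unaffected so carries P and passed p to II-3 (pp), so I-1 is Pp, giving P(Pp) = 1.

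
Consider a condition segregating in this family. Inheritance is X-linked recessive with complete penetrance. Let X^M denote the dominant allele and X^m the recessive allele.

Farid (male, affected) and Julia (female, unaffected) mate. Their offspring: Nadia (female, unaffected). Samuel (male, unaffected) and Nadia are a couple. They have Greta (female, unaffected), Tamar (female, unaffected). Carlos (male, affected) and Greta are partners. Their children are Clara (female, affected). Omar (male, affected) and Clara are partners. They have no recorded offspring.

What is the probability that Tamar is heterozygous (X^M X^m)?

1/2

Samuel is unaffected, so Samuel is X^M Y.
Nadia is unaffected so carries M and received m from Farid (X^m Y), so Nadia is X^M X^m.
Their cross gives offspring ratios 1/2 X^M X^M : 1/2 X^M X^m. Conditioning on Tamar being unaffected, P(X^M X^m) = 1/2 / 1 = 1/2.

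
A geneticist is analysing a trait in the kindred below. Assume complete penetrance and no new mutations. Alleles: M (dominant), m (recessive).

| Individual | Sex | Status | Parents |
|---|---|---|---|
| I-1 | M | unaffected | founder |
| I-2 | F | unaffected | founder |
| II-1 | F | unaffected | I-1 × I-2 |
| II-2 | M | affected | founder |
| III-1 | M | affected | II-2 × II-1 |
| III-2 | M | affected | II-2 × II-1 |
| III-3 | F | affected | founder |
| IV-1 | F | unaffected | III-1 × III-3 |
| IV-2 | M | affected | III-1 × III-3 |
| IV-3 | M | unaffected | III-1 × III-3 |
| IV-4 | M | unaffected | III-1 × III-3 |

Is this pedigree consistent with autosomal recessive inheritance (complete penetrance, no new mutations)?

No

Under autosomal recessive, IV-1 (unaffected, female) cannot arise from III-1 (affected) × III-3 (affected).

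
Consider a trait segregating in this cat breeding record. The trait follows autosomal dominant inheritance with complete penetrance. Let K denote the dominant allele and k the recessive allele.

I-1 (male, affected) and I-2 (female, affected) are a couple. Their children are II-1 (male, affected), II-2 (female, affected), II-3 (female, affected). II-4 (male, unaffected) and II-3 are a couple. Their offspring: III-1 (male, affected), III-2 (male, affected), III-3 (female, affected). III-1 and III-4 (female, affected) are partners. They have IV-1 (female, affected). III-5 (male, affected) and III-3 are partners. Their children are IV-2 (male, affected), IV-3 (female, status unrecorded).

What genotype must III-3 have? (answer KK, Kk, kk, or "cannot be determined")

From phenotype alone, III-3 is KK or Kk.
III-3 is affected so carries K and received k from II-4 (kk), so III-3 is Kk.

Kk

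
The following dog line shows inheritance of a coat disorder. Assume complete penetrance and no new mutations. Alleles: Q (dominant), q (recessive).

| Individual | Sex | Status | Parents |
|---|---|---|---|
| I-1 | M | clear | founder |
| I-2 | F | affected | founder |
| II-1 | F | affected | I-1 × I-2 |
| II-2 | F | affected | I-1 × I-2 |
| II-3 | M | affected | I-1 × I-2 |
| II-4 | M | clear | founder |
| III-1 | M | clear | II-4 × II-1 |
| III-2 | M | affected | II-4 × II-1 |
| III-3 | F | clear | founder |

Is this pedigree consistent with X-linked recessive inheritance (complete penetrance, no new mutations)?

Under X-linked recessive, II-1 (affected, female) cannot arise from I-1 (clear) × I-2 (affected).

No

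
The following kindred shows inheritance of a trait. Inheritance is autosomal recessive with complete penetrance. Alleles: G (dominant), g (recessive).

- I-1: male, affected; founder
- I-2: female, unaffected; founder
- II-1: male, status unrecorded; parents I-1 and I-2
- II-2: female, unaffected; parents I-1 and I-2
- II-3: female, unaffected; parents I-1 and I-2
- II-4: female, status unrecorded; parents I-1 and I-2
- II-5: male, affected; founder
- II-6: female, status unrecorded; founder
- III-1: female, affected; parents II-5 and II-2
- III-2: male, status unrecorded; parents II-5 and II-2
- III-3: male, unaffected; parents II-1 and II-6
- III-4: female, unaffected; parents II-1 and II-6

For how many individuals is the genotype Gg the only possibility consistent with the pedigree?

2

Obligate heterozygotes: II-2 is unaffected so carries G and received g from I-1 (gg), so II-2 is Gg; II-3 is unaffected so carries G and received g from I-1 (gg), so II-3 is Gg.
Every other individual is either homozygous by phenotype or has at least one consistent homozygous assignment, so the count is 2.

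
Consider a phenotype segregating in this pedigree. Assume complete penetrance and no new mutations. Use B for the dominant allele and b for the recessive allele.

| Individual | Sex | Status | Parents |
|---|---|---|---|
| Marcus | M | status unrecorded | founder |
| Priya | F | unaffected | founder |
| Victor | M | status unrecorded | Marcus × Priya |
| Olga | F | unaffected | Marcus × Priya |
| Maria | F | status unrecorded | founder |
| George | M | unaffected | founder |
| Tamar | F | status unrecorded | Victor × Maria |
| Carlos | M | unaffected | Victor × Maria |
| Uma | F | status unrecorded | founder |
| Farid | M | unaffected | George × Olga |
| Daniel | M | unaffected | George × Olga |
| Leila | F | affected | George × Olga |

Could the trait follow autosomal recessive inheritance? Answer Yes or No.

Yes

A consistent assignment under autosomal recessive exists: Marcus BB, Priya Bb, Victor BB, Olga Bb, Maria BB, George Bb, Tamar BB, Carlos BB, Uma BB, Farid BB, Daniel BB, Leila bb.
In this assignment every recorded phenotype matches its genotype and every non-founder's genotype is obtainable from its parents' genotypes, so the pedigree is consistent.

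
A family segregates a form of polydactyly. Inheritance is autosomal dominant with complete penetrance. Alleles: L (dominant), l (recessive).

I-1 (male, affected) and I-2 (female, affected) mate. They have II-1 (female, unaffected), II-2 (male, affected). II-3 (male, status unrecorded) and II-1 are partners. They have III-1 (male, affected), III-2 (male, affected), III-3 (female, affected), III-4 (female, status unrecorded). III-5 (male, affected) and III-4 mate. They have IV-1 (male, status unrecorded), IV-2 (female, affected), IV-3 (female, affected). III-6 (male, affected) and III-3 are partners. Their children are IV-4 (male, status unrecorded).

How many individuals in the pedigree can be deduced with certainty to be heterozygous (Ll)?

Obligate heterozygotes: I-1 is affected so carries L and passed l to II-1 (ll), so I-1 is Ll; I-2 is affected so carries L and passed l to II-1 (ll), so I-2 is Ll; III-1 is affected so carries L and received l from II-1 (ll), so III-1 is Ll; III-2 is affected so carries L and received l from II-1 (ll), so III-2 is Ll; III-3 is affected so carries L and received l from II-1 (ll), so III-3 is Ll.
Every other individual is either homozygous by phenotype or has at least one consistent homozygous assignment, so the count is 5.

5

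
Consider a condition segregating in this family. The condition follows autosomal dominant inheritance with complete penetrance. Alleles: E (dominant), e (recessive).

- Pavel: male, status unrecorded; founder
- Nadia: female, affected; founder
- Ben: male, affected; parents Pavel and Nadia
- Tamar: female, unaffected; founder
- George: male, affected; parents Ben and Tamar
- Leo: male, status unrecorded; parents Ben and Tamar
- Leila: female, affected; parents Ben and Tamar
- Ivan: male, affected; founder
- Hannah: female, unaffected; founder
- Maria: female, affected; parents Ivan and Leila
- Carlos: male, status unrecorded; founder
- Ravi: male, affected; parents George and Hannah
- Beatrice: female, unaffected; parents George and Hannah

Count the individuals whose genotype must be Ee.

Obligate heterozygotes: George is affected so carries E and received e from Tamar (ee), so George is Ee; Leila is affected so carries E and received e from Tamar (ee), so Leila is Ee; Ravi is affected so carries E and received e from Hannah (ee), so Ravi is Ee.
Every other individual is either homozygous by phenotype or has at least one consistent homozygous assignment, so the count is 3.

3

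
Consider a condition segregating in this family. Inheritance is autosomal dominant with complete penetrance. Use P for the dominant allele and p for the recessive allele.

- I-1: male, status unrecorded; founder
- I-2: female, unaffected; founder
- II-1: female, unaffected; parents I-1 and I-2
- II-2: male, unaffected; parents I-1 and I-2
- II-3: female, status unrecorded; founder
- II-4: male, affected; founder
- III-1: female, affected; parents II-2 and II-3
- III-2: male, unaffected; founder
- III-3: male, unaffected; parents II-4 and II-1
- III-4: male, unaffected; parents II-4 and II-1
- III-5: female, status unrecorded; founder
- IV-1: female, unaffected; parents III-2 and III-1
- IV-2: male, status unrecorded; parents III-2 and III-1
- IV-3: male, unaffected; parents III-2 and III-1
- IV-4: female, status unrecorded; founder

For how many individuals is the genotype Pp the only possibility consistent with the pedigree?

2

Obligate heterozygotes: II-4 is affected so carries P and passed p to III-3 (pp), so II-4 is Pp; III-1 is affected so carries P and received p from II-2 (pp), so III-1 is Pp.
Every other individual is either homozygous by phenotype or has at least one consistent homozygous assignment, so the count is 2.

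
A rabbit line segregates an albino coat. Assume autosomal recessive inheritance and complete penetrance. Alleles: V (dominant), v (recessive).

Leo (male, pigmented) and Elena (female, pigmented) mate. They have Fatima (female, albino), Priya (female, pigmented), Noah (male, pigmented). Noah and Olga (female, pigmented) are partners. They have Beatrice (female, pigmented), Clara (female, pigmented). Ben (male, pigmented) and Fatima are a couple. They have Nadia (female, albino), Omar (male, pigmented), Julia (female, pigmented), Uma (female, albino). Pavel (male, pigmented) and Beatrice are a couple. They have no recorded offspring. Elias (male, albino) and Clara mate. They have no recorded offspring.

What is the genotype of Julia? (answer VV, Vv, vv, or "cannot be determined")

From phenotype alone, Julia is VV or Vv.
Julia is pigmented so carries V and received v from Fatima (vv), so Julia is Vv.

Vv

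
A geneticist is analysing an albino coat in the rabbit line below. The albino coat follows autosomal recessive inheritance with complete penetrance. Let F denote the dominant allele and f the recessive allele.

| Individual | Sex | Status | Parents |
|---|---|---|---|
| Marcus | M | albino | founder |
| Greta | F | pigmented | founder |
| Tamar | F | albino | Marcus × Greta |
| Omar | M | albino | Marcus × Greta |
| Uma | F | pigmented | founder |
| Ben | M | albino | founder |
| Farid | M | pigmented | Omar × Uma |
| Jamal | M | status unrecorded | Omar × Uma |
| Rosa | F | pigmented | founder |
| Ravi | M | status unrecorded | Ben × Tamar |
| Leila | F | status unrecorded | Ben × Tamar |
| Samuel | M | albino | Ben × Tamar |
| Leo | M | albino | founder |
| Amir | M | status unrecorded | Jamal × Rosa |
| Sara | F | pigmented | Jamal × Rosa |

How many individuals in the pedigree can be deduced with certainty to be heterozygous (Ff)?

2

Obligate heterozygotes: Greta is pigmented so carries F and passed f to Tamar (ff), so Greta is Ff; Farid is pigmented so carries F and received f from Omar (ff), so Farid is Ff.
Every other individual is either homozygous by phenotype or has at least one consistent homozygous assignment, so the count is 2.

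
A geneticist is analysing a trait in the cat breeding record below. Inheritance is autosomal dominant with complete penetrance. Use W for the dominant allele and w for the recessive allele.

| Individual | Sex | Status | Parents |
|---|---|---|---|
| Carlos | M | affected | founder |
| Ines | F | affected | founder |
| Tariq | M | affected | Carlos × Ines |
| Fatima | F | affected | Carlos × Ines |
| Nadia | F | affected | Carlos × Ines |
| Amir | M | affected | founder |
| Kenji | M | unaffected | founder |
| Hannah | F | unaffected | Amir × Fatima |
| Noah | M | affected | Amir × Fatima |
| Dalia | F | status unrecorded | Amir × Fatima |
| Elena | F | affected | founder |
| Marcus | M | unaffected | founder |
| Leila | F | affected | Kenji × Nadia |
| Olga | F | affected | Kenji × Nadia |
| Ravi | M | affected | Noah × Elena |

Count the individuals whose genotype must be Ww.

4

Obligate heterozygotes: Fatima is affected so carries W and passed w to Hannah (ww), so Fatima is Ww; Amir is affected so carries W and passed w to Hannah (ww), so Amir is Ww; Leila is affected so carries W and received w from Kenji (ww), so Leila is Ww; Olga is affected so carries W and received w from Kenji (ww), so Olga is Ww.
Every other individual is either homozygous by phenotype or has at least one consistent homozygous assignment, so the count is 4.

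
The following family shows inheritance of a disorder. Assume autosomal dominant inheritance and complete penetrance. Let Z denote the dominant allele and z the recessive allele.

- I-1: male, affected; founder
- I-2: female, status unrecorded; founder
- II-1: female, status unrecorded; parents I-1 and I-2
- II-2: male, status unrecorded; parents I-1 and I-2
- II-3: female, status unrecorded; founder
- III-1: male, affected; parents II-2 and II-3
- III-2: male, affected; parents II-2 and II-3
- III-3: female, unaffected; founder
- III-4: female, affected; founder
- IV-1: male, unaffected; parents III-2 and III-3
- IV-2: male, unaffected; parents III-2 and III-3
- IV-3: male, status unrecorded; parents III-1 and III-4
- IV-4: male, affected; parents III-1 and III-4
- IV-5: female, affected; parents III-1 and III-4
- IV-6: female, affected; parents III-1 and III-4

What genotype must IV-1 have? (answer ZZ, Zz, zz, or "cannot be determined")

zz

IV-1 is unaffected, so IV-1 is zz.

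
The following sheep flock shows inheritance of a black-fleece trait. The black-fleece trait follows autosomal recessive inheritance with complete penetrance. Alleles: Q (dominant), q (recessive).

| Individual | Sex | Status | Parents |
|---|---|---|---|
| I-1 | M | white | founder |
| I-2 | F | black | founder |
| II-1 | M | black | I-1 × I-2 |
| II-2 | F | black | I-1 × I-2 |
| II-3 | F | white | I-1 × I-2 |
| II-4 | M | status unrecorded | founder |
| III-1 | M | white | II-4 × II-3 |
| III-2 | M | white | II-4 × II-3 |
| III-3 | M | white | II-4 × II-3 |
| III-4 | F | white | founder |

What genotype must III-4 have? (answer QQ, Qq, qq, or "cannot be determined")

III-4's phenotype allows QQ or Qq, and no parent or child forces a single allele at both positions; consistent genotype assignments exist with III-4 as QQ or Qq.

cannot be determined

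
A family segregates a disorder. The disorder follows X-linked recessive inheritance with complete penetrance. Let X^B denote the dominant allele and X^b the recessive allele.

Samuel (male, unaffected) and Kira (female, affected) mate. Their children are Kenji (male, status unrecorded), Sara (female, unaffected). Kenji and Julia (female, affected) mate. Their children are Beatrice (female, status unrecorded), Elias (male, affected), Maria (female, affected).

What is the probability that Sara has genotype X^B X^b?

Sara is unaffected so carries B and received b from Kira (X^b X^b), so Sara is X^B X^b, giving P(X^B X^b) = 1.

1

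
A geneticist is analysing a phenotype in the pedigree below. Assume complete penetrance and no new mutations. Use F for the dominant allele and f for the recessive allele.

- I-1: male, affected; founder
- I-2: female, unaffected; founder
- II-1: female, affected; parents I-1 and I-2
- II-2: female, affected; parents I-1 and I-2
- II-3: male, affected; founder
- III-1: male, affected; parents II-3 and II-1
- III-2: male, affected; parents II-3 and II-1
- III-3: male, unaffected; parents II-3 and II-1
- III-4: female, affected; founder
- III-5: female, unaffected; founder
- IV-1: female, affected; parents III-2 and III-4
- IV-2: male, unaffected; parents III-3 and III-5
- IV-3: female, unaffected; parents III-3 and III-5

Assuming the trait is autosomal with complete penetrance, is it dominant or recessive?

II-3 and II-1 are both affected yet have an unaffected child III-3. Under a recessive model two affected parents are homozygous and every child would be affected, so the trait cannot be recessive.

dominant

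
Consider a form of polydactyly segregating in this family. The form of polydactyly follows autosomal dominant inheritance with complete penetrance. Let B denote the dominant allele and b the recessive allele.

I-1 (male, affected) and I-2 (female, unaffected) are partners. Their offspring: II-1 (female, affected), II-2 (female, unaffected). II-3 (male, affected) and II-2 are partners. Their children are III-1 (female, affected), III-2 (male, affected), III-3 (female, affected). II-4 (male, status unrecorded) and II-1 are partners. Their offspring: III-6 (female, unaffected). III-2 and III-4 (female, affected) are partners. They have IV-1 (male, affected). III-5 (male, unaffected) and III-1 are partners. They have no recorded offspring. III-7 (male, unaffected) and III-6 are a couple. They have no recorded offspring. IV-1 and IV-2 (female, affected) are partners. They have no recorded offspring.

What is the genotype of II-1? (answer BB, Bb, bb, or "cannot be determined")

From phenotype alone, II-1 is BB or Bb.
II-1 is affected so carries B and received b from I-2 (bb), so II-1 is Bb.

Bb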